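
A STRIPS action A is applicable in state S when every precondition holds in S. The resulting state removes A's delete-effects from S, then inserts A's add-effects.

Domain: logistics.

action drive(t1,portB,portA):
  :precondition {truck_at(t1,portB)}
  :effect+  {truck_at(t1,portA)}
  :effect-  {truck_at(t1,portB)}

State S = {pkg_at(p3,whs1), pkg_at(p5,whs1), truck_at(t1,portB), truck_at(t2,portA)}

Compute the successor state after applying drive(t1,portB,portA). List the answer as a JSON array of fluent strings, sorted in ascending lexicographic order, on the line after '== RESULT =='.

Progress:
  pre ⊆ S: {truck_at(t1,portB)} ⊆ S  — applicable
  S \ del = {pkg_at(p3,whs1), pkg_at(p5,whs1), truck_at(t2,portA)}
  ∪ add   = {pkg_at(p3,whs1), pkg_at(p5,whs1), truck_at(t1,portA), truck_at(t2,portA)}

== RESULT ==
["pkg_at(p3,whs1)", "pkg_at(p5,whs1)", "truck_at(t1,portA)", "truck_at(t2,portA)"]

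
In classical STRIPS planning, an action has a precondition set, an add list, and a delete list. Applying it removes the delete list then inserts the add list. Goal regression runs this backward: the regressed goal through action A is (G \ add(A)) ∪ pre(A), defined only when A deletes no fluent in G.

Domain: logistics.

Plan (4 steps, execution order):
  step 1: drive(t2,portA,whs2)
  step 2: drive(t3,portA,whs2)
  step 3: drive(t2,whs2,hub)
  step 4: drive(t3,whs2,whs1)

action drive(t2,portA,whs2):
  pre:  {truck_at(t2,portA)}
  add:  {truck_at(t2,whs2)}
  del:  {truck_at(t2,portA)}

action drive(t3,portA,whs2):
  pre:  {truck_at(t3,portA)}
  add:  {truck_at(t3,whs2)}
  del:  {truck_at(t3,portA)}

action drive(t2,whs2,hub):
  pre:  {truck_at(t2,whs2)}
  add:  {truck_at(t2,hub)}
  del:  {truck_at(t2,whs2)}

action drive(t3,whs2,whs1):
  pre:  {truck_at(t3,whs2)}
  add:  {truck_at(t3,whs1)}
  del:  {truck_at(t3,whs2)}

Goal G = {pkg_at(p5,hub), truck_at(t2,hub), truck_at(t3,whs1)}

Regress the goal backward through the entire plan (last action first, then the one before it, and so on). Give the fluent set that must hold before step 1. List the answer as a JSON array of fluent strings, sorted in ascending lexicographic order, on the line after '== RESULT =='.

Work backward from the goal:
  through step 4 (drive(t3,whs2,whs1)): drop {truck_at(t3,whs1)}, keep {pkg_at(p5,hub), truck_at(t2,hub)}, require {truck_at(t3,whs2)}
    → {pkg_at(p5,hub), truck_at(t2,hub), truck_at(t3,whs2)}
  through step 3 (drive(t2,whs2,hub)): drop {truck_at(t2,hub)}, keep {pkg_at(p5,hub), truck_at(t3,whs2)}, require {truck_at(t2,whs2)}
    → {pkg_at(p5,hub), truck_at(t2,whs2), truck_at(t3,whs2)}
  through step 2 (drive(t3,portA,whs2)): drop {truck_at(t3,whs2)}, keep {pkg_at(p5,hub), truck_at(t2,whs2)}, require {truck_at(t3,portA)}
    → {pkg_at(p5,hub), truck_at(t2,whs2), truck_at(t3,portA)}
  through step 1 (drive(t2,portA,whs2)): drop {truck_at(t2,whs2)}, keep {pkg_at(p5,hub), truck_at(t3,portA)}, require {truck_at(t2,portA)}
    → {pkg_at(p5,hub), truck_at(t2,portA), truck_at(t3,portA)}

== RESULT ==
["pkg_at(p5,hub)", "truck_at(t2,portA)", "truck_at(t3,portA)"]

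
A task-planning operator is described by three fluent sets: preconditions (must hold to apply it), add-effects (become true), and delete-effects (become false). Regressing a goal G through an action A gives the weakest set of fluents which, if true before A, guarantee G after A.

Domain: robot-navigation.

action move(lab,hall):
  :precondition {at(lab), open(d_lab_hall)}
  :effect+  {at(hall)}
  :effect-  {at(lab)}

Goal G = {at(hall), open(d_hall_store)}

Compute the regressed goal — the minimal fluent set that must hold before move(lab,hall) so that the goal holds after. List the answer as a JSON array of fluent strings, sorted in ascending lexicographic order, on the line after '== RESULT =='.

Compute (G \ add) ∪ pre:
  G ∩ del = {}  (empty — regression defined)
  G \ add = {at(hall), open(d_hall_store)} \ {at(hall)} = {open(d_hall_store)}
  ∪ pre   = {open(d_hall_store)} ∪ {at(lab), open(d_lab_hall)}
          = {at(lab), open(d_hall_store), open(d_lab_hall)}

== RESULT ==
["at(lab)", "open(d_hall_store)", "open(d_lab_hall)"]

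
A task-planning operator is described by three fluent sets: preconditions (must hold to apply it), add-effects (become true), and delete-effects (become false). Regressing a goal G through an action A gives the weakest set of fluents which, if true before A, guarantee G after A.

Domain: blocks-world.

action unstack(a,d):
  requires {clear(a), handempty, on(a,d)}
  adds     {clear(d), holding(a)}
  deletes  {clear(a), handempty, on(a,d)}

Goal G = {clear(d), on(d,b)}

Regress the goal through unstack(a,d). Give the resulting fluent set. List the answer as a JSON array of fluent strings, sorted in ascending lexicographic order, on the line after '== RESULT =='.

Compute (G \ add) ∪ pre:
  G ∩ del = {}  (empty — regression defined)
  G \ add = {clear(d), on(d,b)} \ {clear(d), holding(a)} = {on(d,b)}
  ∪ pre   = {on(d,b)} ∪ {clear(a), handempty, on(a,d)}
          = {clear(a), handempty, on(a,d), on(d,b)}

== RESULT ==
["clear(a)", "handempty", "on(a,d)", "on(d,b)"]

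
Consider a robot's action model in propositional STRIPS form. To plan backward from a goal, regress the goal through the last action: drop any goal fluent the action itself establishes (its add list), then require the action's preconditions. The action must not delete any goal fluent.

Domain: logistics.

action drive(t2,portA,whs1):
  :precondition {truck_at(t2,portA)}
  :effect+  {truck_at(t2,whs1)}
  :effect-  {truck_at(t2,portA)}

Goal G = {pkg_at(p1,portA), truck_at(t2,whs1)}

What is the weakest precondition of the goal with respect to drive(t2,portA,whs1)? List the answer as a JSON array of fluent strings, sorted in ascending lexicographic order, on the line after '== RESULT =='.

Regress:
  G ∩ del = {}  (empty — regression defined)
  G \ add = {pkg_at(p1,portA), truck_at(t2,whs1)} \ {truck_at(t2,whs1)} = {pkg_at(p1,portA)}
  ∪ pre   = {pkg_at(p1,portA)} ∪ {truck_at(t2,portA)}
          = {pkg_at(p1,portA), truck_at(t2,portA)}

== RESULT ==
["pkg_at(p1,portA)", "truck_at(t2,portA)"]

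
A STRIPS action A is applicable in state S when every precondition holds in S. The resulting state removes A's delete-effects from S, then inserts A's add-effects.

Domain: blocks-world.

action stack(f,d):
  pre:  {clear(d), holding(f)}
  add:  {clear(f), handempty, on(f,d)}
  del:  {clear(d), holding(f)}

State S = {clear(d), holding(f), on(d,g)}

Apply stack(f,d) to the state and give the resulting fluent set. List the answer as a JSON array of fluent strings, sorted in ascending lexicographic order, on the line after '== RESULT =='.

Compute (S \ del) ∪ add:
  pre ⊆ S: {clear(d), holding(f)} ⊆ S  — applicable
  S \ del = {on(d,g)}
  ∪ add   = {clear(f), handempty, on(d,g), on(f,d)}

== RESULT ==
["clear(f)", "handempty", "on(d,g)", "on(f,d)"]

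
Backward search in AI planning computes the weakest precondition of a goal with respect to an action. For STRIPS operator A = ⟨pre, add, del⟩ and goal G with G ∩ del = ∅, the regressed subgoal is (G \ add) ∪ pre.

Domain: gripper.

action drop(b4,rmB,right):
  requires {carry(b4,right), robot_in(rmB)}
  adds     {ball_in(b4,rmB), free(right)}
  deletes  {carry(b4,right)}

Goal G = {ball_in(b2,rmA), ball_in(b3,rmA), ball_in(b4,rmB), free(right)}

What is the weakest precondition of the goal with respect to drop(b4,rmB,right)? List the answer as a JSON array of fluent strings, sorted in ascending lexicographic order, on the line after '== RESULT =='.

Regress:
  G ∩ del = {}  (empty — regression defined)
  G \ add = {ball_in(b2,rmA), ball_in(b3,rmA), ball_in(b4,rmB), free(right)} \ {ball_in(b4,rmB), free(right)} = {ball_in(b2,rmA), ball_in(b3,rmA)}
  ∪ pre   = {ball_in(b2,rmA), ball_in(b3,rmA)} ∪ {carry(b4,right), robot_in(rmB)}
          = {ball_in(b2,rmA), ball_in(b3,rmA), carry(b4,right), robot_in(rmB)}

== RESULT ==
["ball_in(b2,rmA)", "ball_in(b3,rmA)", "carry(b4,right)", "robot_in(rmB)"]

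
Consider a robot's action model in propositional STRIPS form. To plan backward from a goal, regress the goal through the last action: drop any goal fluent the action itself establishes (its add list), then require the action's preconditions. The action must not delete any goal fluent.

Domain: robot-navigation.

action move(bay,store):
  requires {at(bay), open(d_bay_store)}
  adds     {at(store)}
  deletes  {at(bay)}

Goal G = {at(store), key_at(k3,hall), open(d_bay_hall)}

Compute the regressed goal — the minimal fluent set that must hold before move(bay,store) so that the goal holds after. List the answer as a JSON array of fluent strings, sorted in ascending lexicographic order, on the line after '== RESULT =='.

Compute (G \ add) ∪ pre:
  G ∩ del = {}  (empty — regression defined)
  G \ add = {at(store), key_at(k3,hall), open(d_bay_hall)} \ {at(store)} = {key_at(k3,hall), open(d_bay_hall)}
  ∪ pre   = {key_at(k3,hall), open(d_bay_hall)} ∪ {at(bay), open(d_bay_store)}
          = {at(bay), key_at(k3,hall), open(d_bay_hall), open(d_bay_store)}

== RESULT ==
["at(bay)", "key_at(k3,hall)", "open(d_bay_hall)", "open(d_bay_store)"]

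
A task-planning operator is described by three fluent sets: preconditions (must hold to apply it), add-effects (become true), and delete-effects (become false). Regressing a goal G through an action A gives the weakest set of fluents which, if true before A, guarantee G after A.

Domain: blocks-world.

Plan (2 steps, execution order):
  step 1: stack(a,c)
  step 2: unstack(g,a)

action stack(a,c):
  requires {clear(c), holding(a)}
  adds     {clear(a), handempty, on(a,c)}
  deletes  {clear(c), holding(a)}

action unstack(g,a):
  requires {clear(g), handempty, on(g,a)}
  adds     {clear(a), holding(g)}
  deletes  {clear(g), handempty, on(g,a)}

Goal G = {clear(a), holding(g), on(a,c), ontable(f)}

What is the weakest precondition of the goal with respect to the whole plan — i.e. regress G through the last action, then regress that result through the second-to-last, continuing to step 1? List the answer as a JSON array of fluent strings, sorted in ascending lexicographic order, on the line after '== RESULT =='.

Work backward from the goal:
  through step 2 (unstack(g,a)): drop {clear(a), holding(g)}, keep {on(a,c), ontable(f)}, require {clear(g), handempty, on(g,a)}
    → {clear(g), handempty, on(a,c), on(g,a), ontable(f)}
  through step 1 (stack(a,c)): drop {handempty, on(a,c)}, keep {clear(g), on(g,a), ontable(f)}, require {clear(c), holding(a)}
    → {clear(c), clear(g), holding(a), on(g,a), ontable(f)}

== RESULT ==
["clear(c)", "clear(g)", "holding(a)", "on(g,a)", "ontable(f)"]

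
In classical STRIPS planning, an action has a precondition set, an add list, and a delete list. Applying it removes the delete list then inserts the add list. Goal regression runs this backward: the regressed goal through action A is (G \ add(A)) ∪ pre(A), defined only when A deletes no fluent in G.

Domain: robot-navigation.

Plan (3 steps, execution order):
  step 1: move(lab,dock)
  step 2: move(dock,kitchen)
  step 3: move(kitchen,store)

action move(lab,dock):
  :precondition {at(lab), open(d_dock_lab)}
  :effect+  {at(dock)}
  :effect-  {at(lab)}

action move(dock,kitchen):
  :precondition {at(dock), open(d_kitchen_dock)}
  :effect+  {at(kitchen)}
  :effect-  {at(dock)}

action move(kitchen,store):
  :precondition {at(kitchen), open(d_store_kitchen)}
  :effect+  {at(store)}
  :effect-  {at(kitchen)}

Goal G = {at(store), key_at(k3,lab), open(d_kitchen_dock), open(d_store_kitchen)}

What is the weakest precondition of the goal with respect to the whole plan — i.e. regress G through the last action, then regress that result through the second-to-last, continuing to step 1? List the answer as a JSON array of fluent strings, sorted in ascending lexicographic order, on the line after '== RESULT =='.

Work backward from the goal:
  through step 3 (move(kitchen,store)): drop {at(store)}, keep {key_at(k3,lab), open(d_kitchen_dock), open(d_store_kitchen)}, require {at(kitchen), open(d_store_kitchen)}
    → {at(kitchen), key_at(k3,lab), open(d_kitchen_dock), open(d_store_kitchen)}
  through step 2 (move(dock,kitchen)): drop {at(kitchen)}, keep {key_at(k3,lab), open(d_kitchen_dock), open(d_store_kitchen)}, require {at(dock), open(d_kitchen_dock)}
    → {at(dock), key_at(k3,lab), open(d_kitchen_dock), open(d_store_kitchen)}
  through step 1 (move(lab,dock)): drop {at(dock)}, keep {key_at(k3,lab), open(d_kitchen_dock), open(d_store_kitchen)}, require {at(lab), open(d_dock_lab)}
    → {at(lab), key_at(k3,lab), open(d_dock_lab), open(d_kitchen_dock), open(d_store_kitchen)}

== RESULT ==
["at(lab)", "key_at(k3,lab)", "open(d_dock_lab)", "open(d_kitchen_dock)", "open(d_store_kitchen)"]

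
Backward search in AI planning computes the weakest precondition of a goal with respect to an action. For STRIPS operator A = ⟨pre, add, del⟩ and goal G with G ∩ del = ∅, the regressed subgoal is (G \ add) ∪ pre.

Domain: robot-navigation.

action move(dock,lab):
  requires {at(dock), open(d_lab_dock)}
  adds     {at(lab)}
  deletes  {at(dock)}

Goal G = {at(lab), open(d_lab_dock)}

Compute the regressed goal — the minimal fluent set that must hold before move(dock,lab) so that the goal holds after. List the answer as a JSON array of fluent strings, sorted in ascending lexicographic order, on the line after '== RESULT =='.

Regress:
  G ∩ del = {}  (empty — regression defined)
  G \ add = {at(lab), open(d_lab_dock)} \ {at(lab)} = {open(d_lab_dock)}
  ∪ pre   = {open(d_lab_dock)} ∪ {at(dock), open(d_lab_dock)}
          = {at(dock), open(d_lab_dock)}

== RESULT ==
["at(dock)", "open(d_lab_dock)"]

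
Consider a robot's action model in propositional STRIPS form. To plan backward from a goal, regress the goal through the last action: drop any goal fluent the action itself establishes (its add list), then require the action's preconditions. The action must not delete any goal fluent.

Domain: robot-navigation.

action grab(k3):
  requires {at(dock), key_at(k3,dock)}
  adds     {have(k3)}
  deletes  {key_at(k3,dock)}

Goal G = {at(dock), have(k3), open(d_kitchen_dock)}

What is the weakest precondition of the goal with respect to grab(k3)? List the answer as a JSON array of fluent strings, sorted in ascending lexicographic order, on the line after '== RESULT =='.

Compute (G \ add) ∪ pre:
  G ∩ del = {}  (empty — regression defined)
  G \ add = {at(dock), have(k3), open(d_kitchen_dock)} \ {have(k3)} = {at(dock), open(d_kitchen_dock)}
  ∪ pre   = {at(dock), open(d_kitchen_dock)} ∪ {at(dock), key_at(k3,dock)}
          = {at(dock), key_at(k3,dock), open(d_kitchen_dock)}

== RESULT ==
["at(dock)", "key_at(k3,dock)", "open(d_kitchen_dock)"]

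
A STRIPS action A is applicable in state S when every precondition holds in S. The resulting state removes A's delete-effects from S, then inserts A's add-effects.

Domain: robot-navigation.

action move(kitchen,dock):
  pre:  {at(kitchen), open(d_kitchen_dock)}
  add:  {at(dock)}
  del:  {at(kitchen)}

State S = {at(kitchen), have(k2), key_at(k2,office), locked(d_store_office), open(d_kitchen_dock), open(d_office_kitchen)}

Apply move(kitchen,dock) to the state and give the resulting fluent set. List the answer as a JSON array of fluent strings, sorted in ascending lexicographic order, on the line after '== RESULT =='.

Compute (S \ del) ∪ add:
  pre ⊆ S: {at(kitchen), open(d_kitchen_dock)} ⊆ S  — applicable
  S \ del = {have(k2), key_at(k2,office), locked(d_store_office), open(d_kitchen_dock), open(d_office_kitchen)}
  ∪ add   = {at(dock), have(k2), key_at(k2,office), locked(d_store_office), open(d_kitchen_dock), open(d_office_kitchen)}

== RESULT ==
["at(dock)", "have(k2)", "key_at(k2,office)", "locked(d_store_office)", "open(d_kitchen_dock)", "open(d_office_kitchen)"]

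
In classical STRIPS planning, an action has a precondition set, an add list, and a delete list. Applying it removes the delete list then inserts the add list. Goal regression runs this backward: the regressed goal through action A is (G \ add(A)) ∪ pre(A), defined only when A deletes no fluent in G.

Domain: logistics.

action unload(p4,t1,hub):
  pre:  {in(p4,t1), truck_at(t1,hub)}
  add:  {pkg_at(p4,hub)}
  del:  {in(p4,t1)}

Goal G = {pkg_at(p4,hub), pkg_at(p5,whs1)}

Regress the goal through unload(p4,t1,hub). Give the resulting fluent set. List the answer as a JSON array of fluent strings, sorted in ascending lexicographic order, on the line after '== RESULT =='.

Regress:
  G ∩ del = {}  (empty — regression defined)
  G \ add = {pkg_at(p4,hub), pkg_at(p5,whs1)} \ {pkg_at(p4,hub)} = {pkg_at(p5,whs1)}
  ∪ pre   = {pkg_at(p5,whs1)} ∪ {in(p4,t1), truck_at(t1,hub)}
          = {in(p4,t1), pkg_at(p5,whs1), truck_at(t1,hub)}

== RESULT ==
["in(p4,t1)", "pkg_at(p5,whs1)", "truck_at(t1,hub)"]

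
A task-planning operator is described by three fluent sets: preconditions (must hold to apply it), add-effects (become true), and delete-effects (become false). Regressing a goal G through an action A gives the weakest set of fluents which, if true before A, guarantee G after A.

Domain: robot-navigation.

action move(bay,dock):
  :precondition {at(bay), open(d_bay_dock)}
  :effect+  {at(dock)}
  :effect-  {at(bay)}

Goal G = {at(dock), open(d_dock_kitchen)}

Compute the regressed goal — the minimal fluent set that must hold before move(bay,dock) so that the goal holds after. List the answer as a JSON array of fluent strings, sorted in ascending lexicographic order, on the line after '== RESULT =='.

Compute (G \ add) ∪ pre:
  G ∩ del = {}  (empty — regression defined)
  G \ add = {at(dock), open(d_dock_kitchen)} \ {at(dock)} = {open(d_dock_kitchen)}
  ∪ pre   = {open(d_dock_kitchen)} ∪ {at(bay), open(d_bay_dock)}
          = {at(bay), open(d_bay_dock), open(d_dock_kitchen)}

== RESULT ==
["at(bay)", "open(d_bay_dock)", "open(d_dock_kitchen)"]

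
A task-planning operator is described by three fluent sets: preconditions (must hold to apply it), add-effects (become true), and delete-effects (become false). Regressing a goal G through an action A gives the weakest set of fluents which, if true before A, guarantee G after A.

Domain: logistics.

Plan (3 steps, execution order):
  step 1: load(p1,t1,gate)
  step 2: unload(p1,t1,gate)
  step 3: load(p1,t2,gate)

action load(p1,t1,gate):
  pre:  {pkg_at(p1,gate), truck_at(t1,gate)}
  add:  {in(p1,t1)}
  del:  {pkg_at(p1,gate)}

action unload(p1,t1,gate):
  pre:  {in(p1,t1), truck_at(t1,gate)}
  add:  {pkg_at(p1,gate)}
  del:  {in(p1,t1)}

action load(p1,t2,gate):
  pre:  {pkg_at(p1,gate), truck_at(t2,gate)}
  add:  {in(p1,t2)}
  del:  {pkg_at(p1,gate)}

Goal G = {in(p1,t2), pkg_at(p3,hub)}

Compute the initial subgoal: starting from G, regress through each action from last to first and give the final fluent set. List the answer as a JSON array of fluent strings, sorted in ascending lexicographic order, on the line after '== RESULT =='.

Regress step by step:
  through step 3 (load(p1,t2,gate)): drop {in(p1,t2)}, keep {pkg_at(p3,hub)}, require {pkg_at(p1,gate), truck_at(t2,gate)}
    → {pkg_at(p1,gate), pkg_at(p3,hub), truck_at(t2,gate)}
  through step 2 (unload(p1,t1,gate)): drop {pkg_at(p1,gate)}, keep {pkg_at(p3,hub), truck_at(t2,gate)}, require {in(p1,t1), truck_at(t1,gate)}
    → {in(p1,t1), pkg_at(p3,hub), truck_at(t1,gate), truck_at(t2,gate)}
  through step 1 (load(p1,t1,gate)): drop {in(p1,t1)}, keep {pkg_at(p3,hub), truck_at(t1,gate), truck_at(t2,gate)}, require {pkg_at(p1,gate), truck_at(t1,gate)}
    → {pkg_at(p1,gate), pkg_at(p3,hub), truck_at(t1,gate), truck_at(t2,gate)}

== RESULT ==
["pkg_at(p1,gate)", "pkg_at(p3,hub)", "truck_at(t1,gate)", "truck_at(t2,gate)"]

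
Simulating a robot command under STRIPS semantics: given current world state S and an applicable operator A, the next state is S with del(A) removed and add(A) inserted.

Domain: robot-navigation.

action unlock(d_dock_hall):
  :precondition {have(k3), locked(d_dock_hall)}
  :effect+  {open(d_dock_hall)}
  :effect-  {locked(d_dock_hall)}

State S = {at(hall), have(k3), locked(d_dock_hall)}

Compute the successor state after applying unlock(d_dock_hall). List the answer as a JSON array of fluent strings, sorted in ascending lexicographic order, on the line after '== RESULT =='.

Progress:
  pre ⊆ S: {have(k3), locked(d_dock_hall)} ⊆ S  — applicable
  S \ del = {at(hall), have(k3)}
  ∪ add   = {at(hall), have(k3), open(d_dock_hall)}

== RESULT ==
["at(hall)", "have(k3)", "open(d_dock_hall)"]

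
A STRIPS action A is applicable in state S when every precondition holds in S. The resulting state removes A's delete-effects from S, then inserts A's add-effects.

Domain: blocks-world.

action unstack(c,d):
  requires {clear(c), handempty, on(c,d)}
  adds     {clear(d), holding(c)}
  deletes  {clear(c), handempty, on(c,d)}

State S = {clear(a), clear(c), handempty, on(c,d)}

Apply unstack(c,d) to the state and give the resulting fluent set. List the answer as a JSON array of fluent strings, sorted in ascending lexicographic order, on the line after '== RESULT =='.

Progress:
  pre ⊆ S: {clear(c), handempty, on(c,d)} ⊆ S  — applicable
  S \ del = {clear(a)}
  ∪ add   = {clear(a), clear(d), holding(c)}

== RESULT ==
["clear(a)", "clear(d)", "holding(c)"]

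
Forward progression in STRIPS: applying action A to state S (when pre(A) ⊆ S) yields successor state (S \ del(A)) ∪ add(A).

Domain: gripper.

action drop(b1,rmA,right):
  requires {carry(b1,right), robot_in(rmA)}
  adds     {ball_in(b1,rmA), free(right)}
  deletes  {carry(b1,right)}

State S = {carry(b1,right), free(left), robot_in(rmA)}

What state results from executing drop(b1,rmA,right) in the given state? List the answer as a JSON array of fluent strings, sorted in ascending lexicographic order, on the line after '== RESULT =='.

Compute (S \ del) ∪ add:
  pre ⊆ S: {carry(b1,right), robot_in(rmA)} ⊆ S  — applicable
  S \ del = {free(left), robot_in(rmA)}
  ∪ add   = {ball_in(b1,rmA), free(left), free(right), robot_in(rmA)}

== RESULT ==
["ball_in(b1,rmA)", "free(left)", "free(right)", "robot_in(rmA)"]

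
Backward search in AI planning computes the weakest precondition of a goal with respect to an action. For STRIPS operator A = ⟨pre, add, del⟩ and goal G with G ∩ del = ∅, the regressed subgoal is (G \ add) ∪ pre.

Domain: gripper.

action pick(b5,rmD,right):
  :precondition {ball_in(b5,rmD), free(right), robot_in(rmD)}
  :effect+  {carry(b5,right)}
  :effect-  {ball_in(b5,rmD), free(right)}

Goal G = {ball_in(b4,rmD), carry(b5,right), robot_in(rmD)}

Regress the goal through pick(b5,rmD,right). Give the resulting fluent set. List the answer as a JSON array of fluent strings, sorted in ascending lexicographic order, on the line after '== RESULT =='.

Regress:
  G ∩ del = {}  (empty — regression defined)
  G \ add = {ball_in(b4,rmD), carry(b5,right), robot_in(rmD)} \ {carry(b5,right)} = {ball_in(b4,rmD), robot_in(rmD)}
  ∪ pre   = {ball_in(b4,rmD), robot_in(rmD)} ∪ {ball_in(b5,rmD), free(right), robot_in(rmD)}
          = {ball_in(b4,rmD), ball_in(b5,rmD), free(right), robot_in(rmD)}

== RESULT ==
["ball_in(b4,rmD)", "ball_in(b5,rmD)", "free(right)", "robot_in(rmD)"]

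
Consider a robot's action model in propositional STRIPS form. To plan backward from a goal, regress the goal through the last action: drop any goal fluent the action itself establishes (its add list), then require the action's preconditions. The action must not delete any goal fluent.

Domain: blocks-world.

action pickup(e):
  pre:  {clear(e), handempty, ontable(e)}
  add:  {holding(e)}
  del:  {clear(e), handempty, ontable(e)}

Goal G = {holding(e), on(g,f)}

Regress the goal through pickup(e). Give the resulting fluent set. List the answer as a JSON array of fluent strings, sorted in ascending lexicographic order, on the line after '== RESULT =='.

Compute (G \ add) ∪ pre:
  G ∩ del = {}  (empty — regression defined)
  G \ add = {holding(e), on(g,f)} \ {holding(e)} = {on(g,f)}
  ∪ pre   = {on(g,f)} ∪ {clear(e), handempty, ontable(e)}
          = {clear(e), handempty, on(g,f), ontable(e)}

== RESULT ==
["clear(e)", "handempty", "on(g,f)", "ontable(e)"]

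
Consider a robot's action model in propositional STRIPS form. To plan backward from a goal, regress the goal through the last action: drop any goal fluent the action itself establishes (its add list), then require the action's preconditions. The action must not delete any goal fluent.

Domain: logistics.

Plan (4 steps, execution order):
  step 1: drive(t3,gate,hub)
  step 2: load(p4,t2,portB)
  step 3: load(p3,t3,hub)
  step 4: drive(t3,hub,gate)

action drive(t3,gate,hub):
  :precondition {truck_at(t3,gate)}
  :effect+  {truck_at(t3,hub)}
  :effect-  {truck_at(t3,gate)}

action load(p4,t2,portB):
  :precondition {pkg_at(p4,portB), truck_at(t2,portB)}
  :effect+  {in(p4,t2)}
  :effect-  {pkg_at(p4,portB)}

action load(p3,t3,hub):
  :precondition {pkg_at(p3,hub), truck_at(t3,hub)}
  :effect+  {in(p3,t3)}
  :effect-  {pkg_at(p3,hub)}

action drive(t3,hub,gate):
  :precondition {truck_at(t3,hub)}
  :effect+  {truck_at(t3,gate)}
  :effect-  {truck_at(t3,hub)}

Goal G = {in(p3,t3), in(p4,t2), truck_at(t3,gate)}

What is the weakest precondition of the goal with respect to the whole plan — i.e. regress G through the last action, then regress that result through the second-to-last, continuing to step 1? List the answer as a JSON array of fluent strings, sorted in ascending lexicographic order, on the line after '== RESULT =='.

Regress step by step:
  through step 4 (drive(t3,hub,gate)): drop {truck_at(t3,gate)}, keep {in(p3,t3), in(p4,t2)}, require {truck_at(t3,hub)}
    → {in(p3,t3), in(p4,t2), truck_at(t3,hub)}
  through step 3 (load(p3,t3,hub)): drop {in(p3,t3)}, keep {in(p4,t2), truck_at(t3,hub)}, require {pkg_at(p3,hub), truck_at(t3,hub)}
    → {in(p4,t2), pkg_at(p3,hub), truck_at(t3,hub)}
  through step 2 (load(p4,t2,portB)): drop {in(p4,t2)}, keep {pkg_at(p3,hub), truck_at(t3,hub)}, require {pkg_at(p4,portB), truck_at(t2,portB)}
    → {pkg_at(p3,hub), pkg_at(p4,portB), truck_at(t2,portB), truck_at(t3,hub)}
  through step 1 (drive(t3,gate,hub)): drop {truck_at(t3,hub)}, keep {pkg_at(p3,hub), pkg_at(p4,portB), truck_at(t2,portB)}, require {truck_at(t3,gate)}
    → {pkg_at(p3,hub), pkg_at(p4,portB), truck_at(t2,portB), truck_at(t3,gate)}

== RESULT ==
["pkg_at(p3,hub)", "pkg_at(p4,portB)", "truck_at(t2,portB)", "truck_at(t3,gate)"]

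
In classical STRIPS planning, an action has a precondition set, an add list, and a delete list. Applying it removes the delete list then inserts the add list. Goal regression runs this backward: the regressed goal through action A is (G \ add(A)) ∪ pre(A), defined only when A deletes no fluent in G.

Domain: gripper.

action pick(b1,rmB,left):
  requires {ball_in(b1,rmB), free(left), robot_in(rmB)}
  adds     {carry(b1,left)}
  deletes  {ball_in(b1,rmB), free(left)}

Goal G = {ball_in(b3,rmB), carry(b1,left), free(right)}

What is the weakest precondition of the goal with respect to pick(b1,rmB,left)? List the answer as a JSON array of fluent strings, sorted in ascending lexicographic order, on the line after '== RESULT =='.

Compute (G \ add) ∪ pre:
  G ∩ del = {}  (empty — regression defined)
  G \ add = {ball_in(b3,rmB), carry(b1,left), free(right)} \ {carry(b1,left)} = {ball_in(b3,rmB), free(right)}
  ∪ pre   = {ball_in(b3,rmB), free(right)} ∪ {ball_in(b1,rmB), free(left), robot_in(rmB)}
          = {ball_in(b1,rmB), ball_in(b3,rmB), free(left), free(right), robot_in(rmB)}

== RESULT ==
["ball_in(b1,rmB)", "ball_in(b3,rmB)", "free(left)", "free(right)", "robot_in(rmB)"]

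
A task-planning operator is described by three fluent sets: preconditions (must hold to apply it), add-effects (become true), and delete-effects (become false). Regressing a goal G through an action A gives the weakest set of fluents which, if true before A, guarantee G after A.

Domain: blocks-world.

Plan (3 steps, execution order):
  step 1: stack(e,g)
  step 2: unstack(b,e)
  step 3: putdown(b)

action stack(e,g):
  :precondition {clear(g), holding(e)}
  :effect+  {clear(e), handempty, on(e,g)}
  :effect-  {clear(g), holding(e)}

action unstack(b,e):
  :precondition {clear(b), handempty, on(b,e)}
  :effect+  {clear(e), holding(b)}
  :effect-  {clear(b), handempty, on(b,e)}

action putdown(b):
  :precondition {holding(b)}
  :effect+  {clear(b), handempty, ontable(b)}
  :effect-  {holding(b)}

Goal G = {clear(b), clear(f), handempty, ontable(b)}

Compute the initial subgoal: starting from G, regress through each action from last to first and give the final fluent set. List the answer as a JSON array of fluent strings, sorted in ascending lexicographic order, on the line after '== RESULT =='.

Work backward from the goal:
  through step 3 (putdown(b)): drop {clear(b), handempty, ontable(b)}, keep {clear(f)}, require {holding(b)}
    → {clear(f), holding(b)}
  through step 2 (unstack(b,e)): drop {holding(b)}, keep {clear(f)}, require {clear(b), handempty, on(b,e)}
    → {clear(b), clear(f), handempty, on(b,e)}
  through step 1 (stack(e,g)): drop {handempty}, keep {clear(b), clear(f), on(b,e)}, require {clear(g), holding(e)}
    → {clear(b), clear(f), clear(g), holding(e), on(b,e)}

== RESULT ==
["clear(b)", "clear(f)", "clear(g)", "holding(e)", "on(b,e)"]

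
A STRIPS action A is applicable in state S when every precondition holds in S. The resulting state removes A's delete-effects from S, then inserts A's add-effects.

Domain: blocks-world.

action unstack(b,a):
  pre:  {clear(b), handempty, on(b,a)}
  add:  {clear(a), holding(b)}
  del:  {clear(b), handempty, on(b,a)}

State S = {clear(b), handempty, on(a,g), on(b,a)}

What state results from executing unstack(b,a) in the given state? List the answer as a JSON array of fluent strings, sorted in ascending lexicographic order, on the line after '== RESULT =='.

Progress:
  pre ⊆ S: {clear(b), handempty, on(b,a)} ⊆ S  — applicable
  S \ del = {on(a,g)}
  ∪ add   = {clear(a), holding(b), on(a,g)}

== RESULT ==
["clear(a)", "holding(b)", "on(a,g)"]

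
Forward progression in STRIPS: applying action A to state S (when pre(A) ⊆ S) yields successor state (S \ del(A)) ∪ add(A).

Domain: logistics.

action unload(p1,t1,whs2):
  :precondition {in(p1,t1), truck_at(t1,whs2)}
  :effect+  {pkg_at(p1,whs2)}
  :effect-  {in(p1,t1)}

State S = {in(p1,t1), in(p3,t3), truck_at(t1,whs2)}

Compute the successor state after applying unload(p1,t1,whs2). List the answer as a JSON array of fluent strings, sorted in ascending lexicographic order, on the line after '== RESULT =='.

Progress:
  pre ⊆ S: {in(p1,t1), truck_at(t1,whs2)} ⊆ S  — applicable
  S \ del = {in(p3,t3), truck_at(t1,whs2)}
  ∪ add   = {in(p3,t3), pkg_at(p1,whs2), truck_at(t1,whs2)}

== RESULT ==
["in(p3,t3)", "pkg_at(p1,whs2)", "truck_at(t1,whs2)"]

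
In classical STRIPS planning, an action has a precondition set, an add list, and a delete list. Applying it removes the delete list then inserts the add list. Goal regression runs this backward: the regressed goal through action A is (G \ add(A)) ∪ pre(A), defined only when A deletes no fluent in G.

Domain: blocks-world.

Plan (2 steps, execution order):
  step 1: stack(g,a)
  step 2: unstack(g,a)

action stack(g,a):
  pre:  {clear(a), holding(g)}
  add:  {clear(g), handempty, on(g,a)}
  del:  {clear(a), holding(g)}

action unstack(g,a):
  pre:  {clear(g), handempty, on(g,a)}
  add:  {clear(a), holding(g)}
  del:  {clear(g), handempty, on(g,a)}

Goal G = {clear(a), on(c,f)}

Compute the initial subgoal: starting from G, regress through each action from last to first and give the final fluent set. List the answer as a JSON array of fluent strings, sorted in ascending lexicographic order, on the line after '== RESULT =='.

Regress step by step:
  through step 2 (unstack(g,a)): drop {clear(a)}, keep {on(c,f)}, require {clear(g), handempty, on(g,a)}
    → {clear(g), handempty, on(c,f), on(g,a)}
  through step 1 (stack(g,a)): drop {clear(g), handempty, on(g,a)}, keep {on(c,f)}, require {clear(a), holding(g)}
    → {clear(a), holding(g), on(c,f)}

== RESULT ==
["clear(a)", "holding(g)", "on(c,f)"]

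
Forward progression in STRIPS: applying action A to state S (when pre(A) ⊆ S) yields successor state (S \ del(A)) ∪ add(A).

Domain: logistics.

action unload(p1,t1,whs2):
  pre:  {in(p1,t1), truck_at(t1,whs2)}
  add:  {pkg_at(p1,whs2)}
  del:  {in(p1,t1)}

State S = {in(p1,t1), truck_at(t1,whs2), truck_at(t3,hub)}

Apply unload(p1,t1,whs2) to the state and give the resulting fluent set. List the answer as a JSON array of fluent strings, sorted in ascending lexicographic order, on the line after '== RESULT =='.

Compute (S \ del) ∪ add:
  pre ⊆ S: {in(p1,t1), truck_at(t1,whs2)} ⊆ S  — applicable
  S \ del = {truck_at(t1,whs2), truck_at(t3,hub)}
  ∪ add   = {pkg_at(p1,whs2), truck_at(t1,whs2), truck_at(t3,hub)}

== RESULT ==
["pkg_at(p1,whs2)", "truck_at(t1,whs2)", "truck_at(t3,hub)"]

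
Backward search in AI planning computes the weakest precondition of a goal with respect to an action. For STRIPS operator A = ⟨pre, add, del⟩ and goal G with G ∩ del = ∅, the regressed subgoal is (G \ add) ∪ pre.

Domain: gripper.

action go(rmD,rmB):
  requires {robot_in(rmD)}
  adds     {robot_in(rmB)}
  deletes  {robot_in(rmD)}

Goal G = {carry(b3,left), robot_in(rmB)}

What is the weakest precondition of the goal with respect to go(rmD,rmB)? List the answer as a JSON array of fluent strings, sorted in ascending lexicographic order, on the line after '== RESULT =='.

Regress:
  G ∩ del = {}  (empty — regression defined)
  G \ add = {carry(b3,left), robot_in(rmB)} \ {robot_in(rmB)} = {carry(b3,left)}
  ∪ pre   = {carry(b3,left)} ∪ {robot_in(rmD)}
          = {carry(b3,left), robot_in(rmD)}

== RESULT ==
["carry(b3,left)", "robot_in(rmD)"]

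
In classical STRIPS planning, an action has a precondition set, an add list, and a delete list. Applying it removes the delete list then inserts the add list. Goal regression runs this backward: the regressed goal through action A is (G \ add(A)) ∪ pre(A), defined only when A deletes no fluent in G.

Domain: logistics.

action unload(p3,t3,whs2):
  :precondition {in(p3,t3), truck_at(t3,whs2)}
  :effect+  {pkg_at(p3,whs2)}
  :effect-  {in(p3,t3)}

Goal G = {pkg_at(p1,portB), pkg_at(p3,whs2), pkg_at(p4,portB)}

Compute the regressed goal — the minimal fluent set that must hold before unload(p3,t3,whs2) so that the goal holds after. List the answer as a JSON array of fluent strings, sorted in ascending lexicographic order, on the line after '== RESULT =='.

Regress:
  G ∩ del = {}  (empty — regression defined)
  G \ add = {pkg_at(p1,portB), pkg_at(p3,whs2), pkg_at(p4,portB)} \ {pkg_at(p3,whs2)} = {pkg_at(p1,portB), pkg_at(p4,portB)}
  ∪ pre   = {pkg_at(p1,portB), pkg_at(p4,portB)} ∪ {in(p3,t3), truck_at(t3,whs2)}
          = {in(p3,t3), pkg_at(p1,portB), pkg_at(p4,portB), truck_at(t3,whs2)}

== RESULT ==
["in(p3,t3)", "pkg_at(p1,portB)", "pkg_at(p4,portB)", "truck_at(t3,whs2)"]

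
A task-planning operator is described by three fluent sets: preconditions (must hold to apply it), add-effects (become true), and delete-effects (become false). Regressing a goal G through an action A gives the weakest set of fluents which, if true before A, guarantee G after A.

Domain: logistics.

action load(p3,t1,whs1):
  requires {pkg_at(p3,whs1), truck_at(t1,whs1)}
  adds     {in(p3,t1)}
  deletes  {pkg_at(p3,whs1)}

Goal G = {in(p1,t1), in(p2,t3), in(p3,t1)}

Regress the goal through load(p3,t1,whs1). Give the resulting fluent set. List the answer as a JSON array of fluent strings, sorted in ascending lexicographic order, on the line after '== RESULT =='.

Regress:
  G ∩ del = {}  (empty — regression defined)
  G \ add = {in(p1,t1), in(p2,t3), in(p3,t1)} \ {in(p3,t1)} = {in(p1,t1), in(p2,t3)}
  ∪ pre   = {in(p1,t1), in(p2,t3)} ∪ {pkg_at(p3,whs1), truck_at(t1,whs1)}
          = {in(p1,t1), in(p2,t3), pkg_at(p3,whs1), truck_at(t1,whs1)}

== RESULT ==
["in(p1,t1)", "in(p2,t3)", "pkg_at(p3,whs1)", "truck_at(t1,whs1)"]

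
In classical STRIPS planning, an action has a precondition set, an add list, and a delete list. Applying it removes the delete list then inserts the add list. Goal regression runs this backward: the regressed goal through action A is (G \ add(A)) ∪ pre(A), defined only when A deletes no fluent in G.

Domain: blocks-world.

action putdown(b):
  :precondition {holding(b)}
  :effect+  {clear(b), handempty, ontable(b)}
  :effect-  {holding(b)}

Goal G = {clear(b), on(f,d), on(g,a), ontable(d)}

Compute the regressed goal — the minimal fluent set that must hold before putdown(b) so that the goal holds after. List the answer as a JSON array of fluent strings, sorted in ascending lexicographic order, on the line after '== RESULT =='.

Compute (G \ add) ∪ pre:
  G ∩ del = {}  (empty — regression defined)
  G \ add = {clear(b), on(f,d), on(g,a), ontable(d)} \ {clear(b), handempty, ontable(b)} = {on(f,d), on(g,a), ontable(d)}
  ∪ pre   = {on(f,d), on(g,a), ontable(d)} ∪ {holding(b)}
          = {holding(b), on(f,d), on(g,a), ontable(d)}

== RESULT ==
["holding(b)", "on(f,d)", "on(g,a)", "ontable(d)"]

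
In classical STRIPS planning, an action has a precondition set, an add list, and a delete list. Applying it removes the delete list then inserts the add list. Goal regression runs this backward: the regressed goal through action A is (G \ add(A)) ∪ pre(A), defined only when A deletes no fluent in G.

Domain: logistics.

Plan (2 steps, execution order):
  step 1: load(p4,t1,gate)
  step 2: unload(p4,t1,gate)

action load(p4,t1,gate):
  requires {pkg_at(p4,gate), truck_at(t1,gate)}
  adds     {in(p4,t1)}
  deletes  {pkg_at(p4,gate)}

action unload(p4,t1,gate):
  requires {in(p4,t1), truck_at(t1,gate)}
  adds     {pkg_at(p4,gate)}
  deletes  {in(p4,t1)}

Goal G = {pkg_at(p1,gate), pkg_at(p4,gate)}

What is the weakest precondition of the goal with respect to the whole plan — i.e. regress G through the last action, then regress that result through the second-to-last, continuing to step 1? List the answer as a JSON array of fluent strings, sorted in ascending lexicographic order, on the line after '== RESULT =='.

Work backward from the goal:
  through step 2 (unload(p4,t1,gate)): drop {pkg_at(p4,gate)}, keep {pkg_at(p1,gate)}, require {in(p4,t1), truck_at(t1,gate)}
    → {in(p4,t1), pkg_at(p1,gate), truck_at(t1,gate)}
  through step 1 (load(p4,t1,gate)): drop {in(p4,t1)}, keep {pkg_at(p1,gate), truck_at(t1,gate)}, require {pkg_at(p4,gate), truck_at(t1,gate)}
    → {pkg_at(p1,gate), pkg_at(p4,gate), truck_at(t1,gate)}

== RESULT ==
["pkg_at(p1,gate)", "pkg_at(p4,gate)", "truck_at(t1,gate)"]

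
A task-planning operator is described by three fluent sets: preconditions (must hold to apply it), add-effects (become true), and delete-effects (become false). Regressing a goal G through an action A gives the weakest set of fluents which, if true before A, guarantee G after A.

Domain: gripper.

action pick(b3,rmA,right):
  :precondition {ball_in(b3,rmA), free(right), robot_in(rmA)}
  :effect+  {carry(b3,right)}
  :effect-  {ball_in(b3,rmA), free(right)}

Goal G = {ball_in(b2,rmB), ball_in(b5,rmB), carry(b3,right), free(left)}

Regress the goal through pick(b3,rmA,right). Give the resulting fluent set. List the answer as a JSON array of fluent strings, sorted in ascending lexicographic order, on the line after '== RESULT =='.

Regress:
  G ∩ del = {}  (empty — regression defined)
  G \ add = {ball_in(b2,rmB), ball_in(b5,rmB), carry(b3,right), free(left)} \ {carry(b3,right)} = {ball_in(b2,rmB), ball_in(b5,rmB), free(left)}
  ∪ pre   = {ball_in(b2,rmB), ball_in(b5,rmB), free(left)} ∪ {ball_in(b3,rmA), free(right), robot_in(rmA)}
          = {ball_in(b2,rmB), ball_in(b3,rmA), ball_in(b5,rmB), free(left), free(right), robot_in(rmA)}

== RESULT ==
["ball_in(b2,rmB)", "ball_in(b3,rmA)", "ball_in(b5,rmB)", "free(left)", "free(right)", "robot_in(rmA)"]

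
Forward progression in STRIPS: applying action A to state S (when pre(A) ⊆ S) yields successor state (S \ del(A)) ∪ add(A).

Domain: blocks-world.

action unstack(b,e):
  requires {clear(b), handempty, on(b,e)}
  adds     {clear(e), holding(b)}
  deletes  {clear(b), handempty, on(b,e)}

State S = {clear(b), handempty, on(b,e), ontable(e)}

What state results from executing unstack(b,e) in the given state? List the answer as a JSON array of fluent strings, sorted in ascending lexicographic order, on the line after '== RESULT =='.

Progress:
  pre ⊆ S: {clear(b), handempty, on(b,e)} ⊆ S  — applicable
  S \ del = {ontable(e)}
  ∪ add   = {clear(e), holding(b), ontable(e)}

== RESULT ==
["clear(e)", "holding(b)", "ontable(e)"]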